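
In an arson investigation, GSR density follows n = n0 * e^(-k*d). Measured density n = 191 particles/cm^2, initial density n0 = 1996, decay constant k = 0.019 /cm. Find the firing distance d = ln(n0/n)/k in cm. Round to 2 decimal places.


GSR distance calculation:
n0/n = 1996 / 191 = 10.450262
ln(n0/n) = 2.346627
d = 2.346627 / 0.019 = 123.51 cm

123.51


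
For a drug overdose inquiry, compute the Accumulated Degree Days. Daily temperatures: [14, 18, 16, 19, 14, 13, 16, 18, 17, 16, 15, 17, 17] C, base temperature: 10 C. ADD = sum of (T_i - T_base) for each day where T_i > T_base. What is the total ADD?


Computing ADD day by day:
Day 1: max(0, 14 - 10) = 4
Day 2: max(0, 18 - 10) = 8
Day 3: max(0, 16 - 10) = 6
Day 4: max(0, 19 - 10) = 9
Day 5: max(0, 14 - 10) = 4
Day 6: max(0, 13 - 10) = 3
Day 7: max(0, 16 - 10) = 6
Day 8: max(0, 18 - 10) = 8
Day 9: max(0, 17 - 10) = 7
Day 10: max(0, 16 - 10) = 6
Day 11: max(0, 15 - 10) = 5
Day 12: max(0, 17 - 10) = 7
Day 13: max(0, 17 - 10) = 7
Total ADD = 80

80


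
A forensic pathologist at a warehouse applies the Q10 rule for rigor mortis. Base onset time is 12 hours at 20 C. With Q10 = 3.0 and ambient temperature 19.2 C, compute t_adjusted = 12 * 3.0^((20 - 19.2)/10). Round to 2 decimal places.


Rigor mortis time adjustment:
Exponent = (T_ref - T_actual) / 10 = (20 - 19.2) / 10 = 0.08
Q10 factor = 3.0^0.08 = 1.09187
t_adjusted = 12 * 1.09187 = 13.10 hours

13.10


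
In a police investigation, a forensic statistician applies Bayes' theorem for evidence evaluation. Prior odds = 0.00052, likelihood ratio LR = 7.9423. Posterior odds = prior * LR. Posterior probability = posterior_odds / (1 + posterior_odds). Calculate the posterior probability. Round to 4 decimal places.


Bayesian evidence evaluation:
Posterior odds = prior_odds * LR = 0.00052 * 7.9423 = 0.004129996
Posterior probability = posterior_odds / (1 + posterior_odds)
= 0.004129996 / (1 + 0.004129996)
= 0.004129996 / 1.004129996
= 0.0041

0.0041


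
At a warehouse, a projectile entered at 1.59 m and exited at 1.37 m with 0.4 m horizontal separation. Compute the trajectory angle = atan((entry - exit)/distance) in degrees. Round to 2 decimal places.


Bullet trajectory angle:
Height difference = 1.59 - 1.37 = 0.22 m
angle = atan(0.22 / 0.4)
angle = atan(0.55)
angle = 28.81 degrees

28.81


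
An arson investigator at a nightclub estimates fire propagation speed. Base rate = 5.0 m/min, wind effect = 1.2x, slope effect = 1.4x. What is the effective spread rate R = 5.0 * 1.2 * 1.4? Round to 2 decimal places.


Fire spread rate calculation:
R = R0 * wind_factor * slope_factor
= 5.0 * 1.2 * 1.4
= 6 * 1.4
= 8.40 m/min

8.40


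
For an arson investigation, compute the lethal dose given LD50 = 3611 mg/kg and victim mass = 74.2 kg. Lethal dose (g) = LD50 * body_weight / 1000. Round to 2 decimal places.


Lethal dose calculation:
Lethal dose = LD50 * body_weight / 1000
= 3611 * 74.2 / 1000
= 267936.2 / 1000
= 267.94 g

267.94


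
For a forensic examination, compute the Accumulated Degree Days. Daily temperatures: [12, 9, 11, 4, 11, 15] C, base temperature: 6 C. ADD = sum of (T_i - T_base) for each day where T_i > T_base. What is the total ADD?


Computing ADD day by day:
Day 1: max(0, 12 - 6) = 6
Day 2: max(0, 9 - 6) = 3
Day 3: max(0, 11 - 6) = 5
Day 4: max(0, 4 - 6) = 0
Day 5: max(0, 11 - 6) = 5
Day 6: max(0, 15 - 6) = 9
Total ADD = 28

28


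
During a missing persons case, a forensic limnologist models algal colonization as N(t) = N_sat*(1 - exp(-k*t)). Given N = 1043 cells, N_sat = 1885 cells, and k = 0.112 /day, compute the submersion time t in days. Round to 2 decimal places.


PMSI from diatom colonization curve:
N / N_sat = 1043 / 1885 = 0.553316
1 - N/N_sat = 0.446684
ln(1 - N/N_sat) = -0.805904
t = -ln(1 - N/N_sat) / k = -(-0.805904) / 0.112 = 7.20 days

7.20


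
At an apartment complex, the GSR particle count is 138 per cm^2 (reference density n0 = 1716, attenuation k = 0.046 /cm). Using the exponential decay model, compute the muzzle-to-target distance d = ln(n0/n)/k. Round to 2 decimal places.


GSR distance calculation:
n0/n = 1716 / 138 = 12.434783
ln(n0/n) = 2.520498
d = 2.520498 / 0.046 = 54.79 cm

54.79


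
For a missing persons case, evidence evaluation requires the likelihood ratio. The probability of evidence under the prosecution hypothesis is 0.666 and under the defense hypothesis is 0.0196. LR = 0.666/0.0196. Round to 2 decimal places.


Likelihood ratio calculation:
LR = P(E|Hp) / P(E|Hd)
LR = 0.666 / 0.0196
LR = 33.98

33.98


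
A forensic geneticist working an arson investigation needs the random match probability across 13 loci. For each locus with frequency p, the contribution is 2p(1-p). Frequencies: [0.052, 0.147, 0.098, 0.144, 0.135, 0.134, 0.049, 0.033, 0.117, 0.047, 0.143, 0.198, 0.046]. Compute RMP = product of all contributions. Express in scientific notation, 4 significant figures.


Computing RMP for 13 loci:
Locus 1: 2 * 0.052 * 0.948 = 0.098592
Locus 2: 2 * 0.147 * 0.853 = 0.250782
Locus 3: 2 * 0.098 * 0.902 = 0.176792
Locus 4: 2 * 0.144 * 0.856 = 0.246528
Locus 5: 2 * 0.135 * 0.865 = 0.23355
Locus 6: 2 * 0.134 * 0.866 = 0.232088
Locus 7: 2 * 0.049 * 0.951 = 0.093198
Locus 8: 2 * 0.033 * 0.967 = 0.063822
Locus 9: 2 * 0.117 * 0.883 = 0.206622
Locus 10: 2 * 0.047 * 0.953 = 0.089582
Locus 11: 2 * 0.143 * 0.857 = 0.245102
Locus 12: 2 * 0.198 * 0.802 = 0.317592
Locus 13: 2 * 0.046 * 0.954 = 0.087768
RMP = 4.394e-11

4.394e-11


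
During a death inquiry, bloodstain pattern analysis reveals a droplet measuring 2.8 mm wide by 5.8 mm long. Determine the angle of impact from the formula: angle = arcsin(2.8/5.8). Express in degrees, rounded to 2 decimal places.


Blood spatter impact angle calculation:
width / length = 2.8 / 5.8 = 0.482759
angle = arcsin(0.482759)
angle = 28.87 degrees

28.87


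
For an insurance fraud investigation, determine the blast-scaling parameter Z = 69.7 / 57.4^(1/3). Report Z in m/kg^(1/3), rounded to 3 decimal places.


Scaled distance calculation:
W^(1/3) = 57.4^(1/3) = 3.857482
Z = R / W^(1/3) = 69.7 / 3.857482
Z = 18.069 m/kg^(1/3)

18.069


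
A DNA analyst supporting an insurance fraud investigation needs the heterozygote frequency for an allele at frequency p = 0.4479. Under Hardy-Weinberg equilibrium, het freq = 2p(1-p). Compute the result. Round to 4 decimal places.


Hardy-Weinberg heterozygote frequency:
q = 1 - p = 1 - 0.4479 = 0.5521
2pq = 2 * 0.4479 * 0.5521 = 0.4946

0.4946


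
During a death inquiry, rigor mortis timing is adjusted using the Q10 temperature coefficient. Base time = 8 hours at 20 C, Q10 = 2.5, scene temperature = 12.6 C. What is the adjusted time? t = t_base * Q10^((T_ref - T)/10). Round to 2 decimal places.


Rigor mortis time adjustment:
Exponent = (T_ref - T_actual) / 10 = (20 - 12.6) / 10 = 0.74
Q10 factor = 2.5^0.74 = 1.97004
t_adjusted = 8 * 1.97004 = 15.76 hours

15.76


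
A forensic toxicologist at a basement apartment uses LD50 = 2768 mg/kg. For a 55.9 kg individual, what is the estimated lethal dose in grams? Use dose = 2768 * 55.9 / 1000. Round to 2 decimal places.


Lethal dose calculation:
Lethal dose = LD50 * body_weight / 1000
= 2768 * 55.9 / 1000
= 154731.2 / 1000
= 154.73 g

154.73


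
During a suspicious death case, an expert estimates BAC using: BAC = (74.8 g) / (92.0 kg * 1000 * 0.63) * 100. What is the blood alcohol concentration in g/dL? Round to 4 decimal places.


Applying the Widmark formula:
BAC = (dose_g / (body_wt * 1000 * r)) * 100
Denominator = 92.0 * 1000 * 0.63 = 57960
BAC = (74.8 / 57960) * 100
BAC = 0.1291 g/dL

0.1291


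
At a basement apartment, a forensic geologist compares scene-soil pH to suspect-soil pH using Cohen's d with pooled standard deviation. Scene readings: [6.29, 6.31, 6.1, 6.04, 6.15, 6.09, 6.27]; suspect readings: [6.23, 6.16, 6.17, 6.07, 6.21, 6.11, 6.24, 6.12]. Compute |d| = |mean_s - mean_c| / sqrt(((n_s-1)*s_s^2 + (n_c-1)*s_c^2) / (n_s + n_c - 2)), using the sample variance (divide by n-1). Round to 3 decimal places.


Pooled-variance Cohen's d for soil pH comparison:
Scene mean = 43.25 / 7 = 6.178571
Suspect mean = 49.31 / 8 = 6.16375
Scene sample variance s_s^2 = 0.012014
Suspect sample variance s_c^2 = 0.003712
Pooled variance = ((n_s-1)*s_s^2 + (n_c-1)*s_c^2) / (n_s + n_c - 2) = 0.007544
Pooled SD = sqrt(0.007544) = 0.086856
Mean difference = 0.014821
|d| = |0.014821| / 0.086856 = 0.171

0.171


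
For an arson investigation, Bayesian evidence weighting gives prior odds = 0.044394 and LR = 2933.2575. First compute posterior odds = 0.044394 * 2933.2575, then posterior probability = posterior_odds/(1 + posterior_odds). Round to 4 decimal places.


Bayesian evidence evaluation:
Posterior odds = prior_odds * LR = 0.044394 * 2933.2575 = 130.219
Posterior probability = posterior_odds / (1 + posterior_odds)
= 130.219 / (1 + 130.219)
= 130.219 / 131.219
= 0.9924

0.9924


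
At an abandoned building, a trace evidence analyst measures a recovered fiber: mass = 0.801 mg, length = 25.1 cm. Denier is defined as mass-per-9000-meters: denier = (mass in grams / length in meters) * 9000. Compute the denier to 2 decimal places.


Denier calculation:
Mass in grams = 0.801 mg / 1000 = 0.000801 g
Length in meters = 25.1 cm / 100 = 0.251 m
Linear density = mass / length = 0.000801 / 0.251 = 0.00319124 g/m
Denier = (g/m) * 9000 = 0.00319124 * 9000 = 28.72

28.72


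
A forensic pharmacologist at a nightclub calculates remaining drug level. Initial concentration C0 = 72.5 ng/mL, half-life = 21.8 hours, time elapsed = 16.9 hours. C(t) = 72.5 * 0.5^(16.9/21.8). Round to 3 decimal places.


Drug concentration decay:
Number of half-lives = t / t_half = 16.9 / 21.8 = 0.775229
Decay factor = 0.5^0.775229 = 0.58429587
C(t) = 72.5 * 0.58429587 = 42.361 ng/mL

42.361


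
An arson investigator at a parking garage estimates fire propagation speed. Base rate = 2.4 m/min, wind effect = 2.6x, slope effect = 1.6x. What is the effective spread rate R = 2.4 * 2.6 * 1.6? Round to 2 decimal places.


Fire spread rate calculation:
R = R0 * wind_factor * slope_factor
= 2.4 * 2.6 * 1.6
= 6.24 * 1.6
= 9.98 m/min

9.98


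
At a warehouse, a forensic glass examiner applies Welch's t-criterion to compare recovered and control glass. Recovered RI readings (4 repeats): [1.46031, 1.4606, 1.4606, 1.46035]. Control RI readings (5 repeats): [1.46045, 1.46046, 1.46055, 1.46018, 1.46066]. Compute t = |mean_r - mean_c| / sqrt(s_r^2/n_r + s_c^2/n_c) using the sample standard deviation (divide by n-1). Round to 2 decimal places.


Welch's t-criterion for glass RI comparison:
Recovered mean = sum / n_r = 5.84186 / 4 = 1.460465
Control mean = sum / n_c = 7.3023 / 5 = 1.46046
Recovered sample variance s_r^2 = 2.45667e-08
Control sample variance s_c^2 = 3.165e-08
Welch SE (unpooled) = sqrt(s_r^2/n_r + s_c^2/n_c) = sqrt(6.14167e-09 + 6.33e-09) = sqrt(1.24717e-08) = 0.000111677
|mean_r - mean_c| = 5e-06
t = 5e-06 / 0.000111677 = 0.04

0.04


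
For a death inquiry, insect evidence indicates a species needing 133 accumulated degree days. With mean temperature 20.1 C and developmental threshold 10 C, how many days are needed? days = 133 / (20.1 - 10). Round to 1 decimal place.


Insect development time:
Effective temperature = avg_temp - T_base = 20.1 - 10 = 10.1 C
Days = ADD / effective_temp = 133 / 10.1 = 13.2 days

13.2


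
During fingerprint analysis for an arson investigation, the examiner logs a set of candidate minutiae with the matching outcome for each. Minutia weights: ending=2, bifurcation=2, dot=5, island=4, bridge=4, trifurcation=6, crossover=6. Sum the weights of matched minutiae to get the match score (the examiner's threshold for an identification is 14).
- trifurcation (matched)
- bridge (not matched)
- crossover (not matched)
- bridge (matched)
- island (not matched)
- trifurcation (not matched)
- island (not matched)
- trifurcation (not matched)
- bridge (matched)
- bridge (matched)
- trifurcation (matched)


Weighted minutiae match score:
  trifurcation: matched, +6 (running total 6)
  bridge: not matched, +0
  crossover: not matched, +0
  bridge: matched, +4 (running total 10)
  island: not matched, +0
  trifurcation: not matched, +0
  island: not matched, +0
  trifurcation: not matched, +0
  bridge: matched, +4 (running total 14)
  bridge: matched, +4 (running total 18)
  trifurcation: matched, +6 (running total 24)
Total score = 24
Threshold = 14; verdict = identification

24


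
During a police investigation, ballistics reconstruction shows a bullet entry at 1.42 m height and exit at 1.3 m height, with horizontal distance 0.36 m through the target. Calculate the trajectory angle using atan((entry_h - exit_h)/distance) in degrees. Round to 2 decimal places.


Bullet trajectory angle:
Height difference = 1.42 - 1.3 = 0.12 m
angle = atan(0.12 / 0.36)
angle = atan(0.333333)
angle = 18.43 degrees

18.43


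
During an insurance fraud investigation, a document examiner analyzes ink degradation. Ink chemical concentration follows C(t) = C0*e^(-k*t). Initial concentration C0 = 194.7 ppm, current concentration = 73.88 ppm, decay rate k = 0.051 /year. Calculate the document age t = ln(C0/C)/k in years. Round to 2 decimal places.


Document age estimation:
C0/C = 194.7 / 73.88 = 2.635355
ln(C0/C) = 0.969018
t = 0.969018 / 0.051 = 19.00 years

19.00


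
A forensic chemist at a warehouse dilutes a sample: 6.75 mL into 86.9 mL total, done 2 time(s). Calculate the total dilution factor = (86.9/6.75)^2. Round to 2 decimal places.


Dilution factor calculation:
Single dilution = V_total / V_sample = 86.9 / 6.75 ≈ 12.874074
Number of dilutions = 2
Total DF = (86.9 / 6.75)^2 (full precision, rounded at the end) = 165.74

165.74


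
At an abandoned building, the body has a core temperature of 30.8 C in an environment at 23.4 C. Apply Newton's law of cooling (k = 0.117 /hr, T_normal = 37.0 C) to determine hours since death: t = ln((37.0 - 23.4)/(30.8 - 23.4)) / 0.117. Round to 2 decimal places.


Using Newton's law of cooling:
t = ln((T_normal - T_ambient) / (T_body - T_ambient)) / k
T_normal - T_ambient = 13.6
T_body - T_ambient = 7.4
Ratio = 1.837838
ln(ratio) = 0.60859
t = 0.60859 / 0.117 = 5.20 hours

5.20


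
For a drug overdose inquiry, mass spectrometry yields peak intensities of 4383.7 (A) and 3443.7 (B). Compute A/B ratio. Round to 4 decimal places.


Spectral peak ratio:
Peak A = 4383.7 counts
Peak B = 3443.7 counts
Ratio = 4383.7 / 3443.7 = 1.2730

1.2730


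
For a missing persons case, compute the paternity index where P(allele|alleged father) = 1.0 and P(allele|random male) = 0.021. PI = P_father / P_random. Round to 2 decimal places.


Paternity Index calculation:
PI = P(allele|father) / P(allele|random)
PI = 1.0 / 0.021
PI = 47.62

47.62


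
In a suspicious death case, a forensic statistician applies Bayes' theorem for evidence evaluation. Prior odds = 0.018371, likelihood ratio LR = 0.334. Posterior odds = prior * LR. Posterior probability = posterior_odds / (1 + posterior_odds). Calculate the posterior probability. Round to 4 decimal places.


Bayesian evidence evaluation:
Posterior odds = prior_odds * LR = 0.018371 * 0.334 = 0.006135914
Posterior probability = posterior_odds / (1 + posterior_odds)
= 0.006135914 / (1 + 0.006135914)
= 0.006135914 / 1.006135914
= 0.0061

0.0061


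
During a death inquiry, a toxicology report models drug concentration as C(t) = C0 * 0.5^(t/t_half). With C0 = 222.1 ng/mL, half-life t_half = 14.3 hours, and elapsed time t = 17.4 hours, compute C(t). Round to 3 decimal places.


Drug concentration decay:
Number of half-lives = t / t_half = 17.4 / 14.3 = 1.216783
Decay factor = 0.5^1.216783 = 0.43024102
C(t) = 222.1 * 0.43024102 = 95.557 ng/mL

95.557


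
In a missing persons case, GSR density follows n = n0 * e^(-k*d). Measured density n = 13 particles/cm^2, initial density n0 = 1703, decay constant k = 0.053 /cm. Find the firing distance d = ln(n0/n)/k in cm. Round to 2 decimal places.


GSR distance calculation:
n0/n = 1703 / 13 = 131
ln(n0/n) = 4.875197
d = 4.875197 / 0.053 = 91.98 cm

91.98


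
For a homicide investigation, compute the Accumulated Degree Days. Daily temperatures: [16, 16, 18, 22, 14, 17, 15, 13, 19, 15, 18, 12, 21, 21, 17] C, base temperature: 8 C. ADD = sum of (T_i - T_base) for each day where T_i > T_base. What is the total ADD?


Computing ADD day by day:
Day 1: max(0, 16 - 8) = 8
Day 2: max(0, 16 - 8) = 8
Day 3: max(0, 18 - 8) = 10
Day 4: max(0, 22 - 8) = 14
Day 5: max(0, 14 - 8) = 6
Day 6: max(0, 17 - 8) = 9
Day 7: max(0, 15 - 8) = 7
Day 8: max(0, 13 - 8) = 5
Day 9: max(0, 19 - 8) = 11
Day 10: max(0, 15 - 8) = 7
Day 11: max(0, 18 - 8) = 10
Day 12: max(0, 12 - 8) = 4
Day 13: max(0, 21 - 8) = 13
Day 14: max(0, 21 - 8) = 13
Day 15: max(0, 17 - 8) = 9
Total ADD = 134

134


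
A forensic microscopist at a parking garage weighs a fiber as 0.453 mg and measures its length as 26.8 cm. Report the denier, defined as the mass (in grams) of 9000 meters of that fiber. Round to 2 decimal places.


Denier calculation:
Mass in grams = 0.453 mg / 1000 = 0.000453 g
Length in meters = 26.8 cm / 100 = 0.268 m
Linear density = mass / length = 0.000453 / 0.268 = 0.0016903 g/m
Denier = (g/m) * 9000 = 0.0016903 * 9000 = 15.21

15.21


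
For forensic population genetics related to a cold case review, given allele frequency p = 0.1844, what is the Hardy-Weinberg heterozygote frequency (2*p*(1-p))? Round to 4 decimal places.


Hardy-Weinberg heterozygote frequency:
q = 1 - p = 1 - 0.1844 = 0.8156
2pq = 2 * 0.1844 * 0.8156 = 0.3008

0.3008


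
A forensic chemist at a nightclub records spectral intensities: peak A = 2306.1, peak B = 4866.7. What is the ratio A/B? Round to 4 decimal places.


Spectral peak ratio:
Peak A = 2306.1 counts
Peak B = 4866.7 counts
Ratio = 2306.1 / 4866.7 = 0.4739

0.4739


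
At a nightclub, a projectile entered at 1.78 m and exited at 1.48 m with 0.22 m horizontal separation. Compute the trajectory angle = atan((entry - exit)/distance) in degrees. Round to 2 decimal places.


Bullet trajectory angle:
Height difference = 1.78 - 1.48 = 0.3 m
angle = atan(0.3 / 0.22)
angle = atan(1.363636)
angle = 53.75 degrees

53.75


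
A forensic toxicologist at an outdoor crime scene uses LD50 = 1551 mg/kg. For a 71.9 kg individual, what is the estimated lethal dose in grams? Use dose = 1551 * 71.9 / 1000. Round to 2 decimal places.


Lethal dose calculation:
Lethal dose = LD50 * body_weight / 1000
= 1551 * 71.9 / 1000
= 111516.9 / 1000
= 111.52 g

111.52


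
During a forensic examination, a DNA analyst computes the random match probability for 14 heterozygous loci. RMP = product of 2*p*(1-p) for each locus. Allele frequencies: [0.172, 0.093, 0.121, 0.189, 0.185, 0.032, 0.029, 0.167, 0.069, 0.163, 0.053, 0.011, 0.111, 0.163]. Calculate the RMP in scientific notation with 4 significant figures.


Computing RMP for 14 loci:
Locus 1: 2 * 0.172 * 0.828 = 0.284832
Locus 2: 2 * 0.093 * 0.907 = 0.168702
Locus 3: 2 * 0.121 * 0.879 = 0.212718
Locus 4: 2 * 0.189 * 0.811 = 0.306558
Locus 5: 2 * 0.185 * 0.815 = 0.30155
Locus 6: 2 * 0.032 * 0.968 = 0.061952
Locus 7: 2 * 0.029 * 0.971 = 0.056318
Locus 8: 2 * 0.167 * 0.833 = 0.278222
Locus 9: 2 * 0.069 * 0.931 = 0.128478
Locus 10: 2 * 0.163 * 0.837 = 0.272862
Locus 11: 2 * 0.053 * 0.947 = 0.100382
Locus 12: 2 * 0.011 * 0.989 = 0.021758
Locus 13: 2 * 0.111 * 0.889 = 0.197358
Locus 14: 2 * 0.163 * 0.837 = 0.272862
RMP = 3.782e-12

3.782e-12


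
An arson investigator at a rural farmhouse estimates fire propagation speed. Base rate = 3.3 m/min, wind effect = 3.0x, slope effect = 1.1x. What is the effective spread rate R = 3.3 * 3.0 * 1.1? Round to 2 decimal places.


Fire spread rate calculation:
R = R0 * wind_factor * slope_factor
= 3.3 * 3.0 * 1.1
= 9.9 * 1.1
= 10.89 m/min

10.89


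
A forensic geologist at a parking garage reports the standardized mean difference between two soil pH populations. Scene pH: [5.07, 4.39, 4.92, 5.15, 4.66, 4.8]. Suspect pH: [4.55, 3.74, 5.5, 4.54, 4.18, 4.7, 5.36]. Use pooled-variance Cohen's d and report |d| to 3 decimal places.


Pooled-variance Cohen's d for soil pH comparison:
Scene mean = 28.99 / 6 = 4.831667
Suspect mean = 32.57 / 7 = 4.652857
Scene sample variance s_s^2 = 0.078297
Suspect sample variance s_c^2 = 0.383357
Pooled variance = ((n_s-1)*s_s^2 + (n_c-1)*s_c^2) / (n_s + n_c - 2) = 0.244693
Pooled SD = sqrt(0.244693) = 0.494665
Mean difference = 0.17881
|d| = |0.17881| / 0.494665 = 0.361

0.361


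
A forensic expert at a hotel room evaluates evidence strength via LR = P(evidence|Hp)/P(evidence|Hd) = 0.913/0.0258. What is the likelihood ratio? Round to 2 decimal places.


Likelihood ratio calculation:
LR = P(E|Hp) / P(E|Hd)
LR = 0.913 / 0.0258
LR = 35.39

35.39


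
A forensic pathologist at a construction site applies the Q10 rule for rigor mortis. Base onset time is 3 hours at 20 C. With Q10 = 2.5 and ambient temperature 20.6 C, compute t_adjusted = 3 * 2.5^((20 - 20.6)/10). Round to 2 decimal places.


Rigor mortis time adjustment:
Exponent = (T_ref - T_actual) / 10 = (20 - 20.6) / 10 = -0.06
Q10 factor = 2.5^-0.06 = 0.94651
t_adjusted = 3 * 0.94651 = 2.84 hours

2.84


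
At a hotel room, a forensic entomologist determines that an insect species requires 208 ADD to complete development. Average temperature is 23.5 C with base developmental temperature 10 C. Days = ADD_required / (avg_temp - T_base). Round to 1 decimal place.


Insect development time:
Effective temperature = avg_temp - T_base = 23.5 - 10 = 13.5 C
Days = ADD / effective_temp = 208 / 13.5 = 15.4 days

15.4


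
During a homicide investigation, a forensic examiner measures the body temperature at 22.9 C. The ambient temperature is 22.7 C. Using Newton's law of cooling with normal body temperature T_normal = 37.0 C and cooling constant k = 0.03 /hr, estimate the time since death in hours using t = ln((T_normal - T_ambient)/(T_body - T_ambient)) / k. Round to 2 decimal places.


Using Newton's law of cooling:
t = ln((T_normal - T_ambient) / (T_body - T_ambient)) / k
T_normal - T_ambient = 14.3
T_body - T_ambient = 0.2
Ratio = 71.5
ln(ratio) = 4.269697
t = 4.269697 / 0.03 = 142.32 hours

142.32


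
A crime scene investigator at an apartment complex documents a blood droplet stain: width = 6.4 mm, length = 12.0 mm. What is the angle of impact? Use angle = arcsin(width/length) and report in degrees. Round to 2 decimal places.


Blood spatter impact angle calculation:
width / length = 6.4 / 12.0 = 0.533333
angle = arcsin(0.533333)
angle = 32.23 degrees

32.23


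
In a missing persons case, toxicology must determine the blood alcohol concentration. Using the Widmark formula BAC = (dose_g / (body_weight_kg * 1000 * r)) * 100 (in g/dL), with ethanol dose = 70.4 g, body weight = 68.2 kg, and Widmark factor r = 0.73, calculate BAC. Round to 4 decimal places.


Applying the Widmark formula:
BAC = (dose_g / (body_wt * 1000 * r)) * 100
Denominator = 68.2 * 1000 * 0.73 = 49786
BAC = (70.4 / 49786) * 100
BAC = 0.1414 g/dL

0.1414


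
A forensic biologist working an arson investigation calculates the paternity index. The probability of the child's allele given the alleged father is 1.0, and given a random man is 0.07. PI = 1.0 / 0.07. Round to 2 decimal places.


Paternity Index calculation:
PI = P(allele|father) / P(allele|random)
PI = 1.0 / 0.07
PI = 14.29

14.29


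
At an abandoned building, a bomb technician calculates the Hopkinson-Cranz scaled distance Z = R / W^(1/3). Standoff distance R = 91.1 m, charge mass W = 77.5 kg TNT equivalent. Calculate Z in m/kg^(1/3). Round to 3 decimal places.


Scaled distance calculation:
W^(1/3) = 77.5^(1/3) = 4.263509
Z = R / W^(1/3) = 91.1 / 4.263509
Z = 21.367 m/kg^(1/3)

21.367


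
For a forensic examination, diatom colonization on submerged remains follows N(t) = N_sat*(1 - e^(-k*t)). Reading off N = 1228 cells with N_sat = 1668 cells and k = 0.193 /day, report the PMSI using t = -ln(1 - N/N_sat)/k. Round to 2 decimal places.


PMSI from diatom colonization curve:
N / N_sat = 1228 / 1668 = 0.736211
1 - N/N_sat = 0.263789
ln(1 - N/N_sat) = -1.332606
t = -ln(1 - N/N_sat) / k = -(-1.332606) / 0.193 = 6.90 days

6.90


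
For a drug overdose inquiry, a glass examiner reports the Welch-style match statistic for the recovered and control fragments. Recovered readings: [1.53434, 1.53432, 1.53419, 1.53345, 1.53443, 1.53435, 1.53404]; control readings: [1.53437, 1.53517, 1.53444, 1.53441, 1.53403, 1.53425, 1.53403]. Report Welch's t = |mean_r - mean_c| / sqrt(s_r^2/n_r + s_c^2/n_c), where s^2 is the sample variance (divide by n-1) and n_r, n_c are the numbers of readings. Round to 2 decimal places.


Welch's t-criterion for glass RI comparison:
Recovered mean = sum / n_r = 10.73912 / 7 = 1.53416
Control mean = sum / n_c = 10.7407 / 7 = 1.5343857
Recovered sample variance s_r^2 = 1.144e-07
Control sample variance s_c^2 = 1.48395e-07
Welch SE (unpooled) = sqrt(s_r^2/n_r + s_c^2/n_c) = sqrt(1.63429e-08 + 2.11993e-08) = sqrt(3.75422e-08) = 0.000193758
|mean_r - mean_c| = 0.000225714
t = 0.000225714 / 0.000193758 = 1.16

1.16


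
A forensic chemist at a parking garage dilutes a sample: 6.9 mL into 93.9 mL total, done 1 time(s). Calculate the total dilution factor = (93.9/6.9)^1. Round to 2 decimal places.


Dilution factor calculation:
Single dilution = V_total / V_sample = 93.9 / 6.9 ≈ 13.608696
Number of dilutions = 1
Total DF = (93.9 / 6.9)^1 (full precision, rounded at the end) = 13.61

13.61


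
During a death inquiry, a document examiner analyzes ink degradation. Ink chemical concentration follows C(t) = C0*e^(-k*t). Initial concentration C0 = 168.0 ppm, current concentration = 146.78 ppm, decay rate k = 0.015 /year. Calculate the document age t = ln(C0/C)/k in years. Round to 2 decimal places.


Document age estimation:
C0/C = 168.0 / 146.78 = 1.14457
ln(C0/C) = 0.135029
t = 0.135029 / 0.015 = 9.00 years

9.00


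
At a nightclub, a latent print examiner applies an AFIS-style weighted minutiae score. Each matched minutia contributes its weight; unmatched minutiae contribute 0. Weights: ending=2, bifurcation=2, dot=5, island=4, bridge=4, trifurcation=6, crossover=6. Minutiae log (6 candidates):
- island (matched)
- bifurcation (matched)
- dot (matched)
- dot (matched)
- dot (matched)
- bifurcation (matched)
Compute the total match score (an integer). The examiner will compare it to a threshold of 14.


Weighted minutiae match score:
  island: matched, +4 (running total 4)
  bifurcation: matched, +2 (running total 6)
  dot: matched, +5 (running total 11)
  dot: matched, +5 (running total 16)
  dot: matched, +5 (running total 21)
  bifurcation: matched, +2 (running total 23)
Total score = 23
Threshold = 14; verdict = identification

23


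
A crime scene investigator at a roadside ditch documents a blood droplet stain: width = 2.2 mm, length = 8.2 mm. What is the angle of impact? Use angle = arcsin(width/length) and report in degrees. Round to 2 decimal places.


Blood spatter impact angle calculation:
width / length = 2.2 / 8.2 = 0.268293
angle = arcsin(0.268293)
angle = 15.56 degrees

15.56


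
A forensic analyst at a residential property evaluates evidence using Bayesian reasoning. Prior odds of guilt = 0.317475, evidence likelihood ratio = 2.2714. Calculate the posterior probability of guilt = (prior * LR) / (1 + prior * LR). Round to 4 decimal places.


Bayesian evidence evaluation:
Posterior odds = prior_odds * LR = 0.317475 * 2.2714 = 0.7211127
Posterior probability = posterior_odds / (1 + posterior_odds)
= 0.7211127 / (1 + 0.7211127)
= 0.7211127 / 1.7211127
= 0.4190

0.4190


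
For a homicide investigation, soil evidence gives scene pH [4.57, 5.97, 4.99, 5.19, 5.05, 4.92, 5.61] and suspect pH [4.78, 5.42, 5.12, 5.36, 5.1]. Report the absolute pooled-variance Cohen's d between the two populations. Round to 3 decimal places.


Pooled-variance Cohen's d for soil pH comparison:
Scene mean = 36.3 / 7 = 5.185714
Suspect mean = 25.78 / 5 = 5.156
Scene sample variance s_s^2 = 0.216929
Suspect sample variance s_c^2 = 0.06428
Pooled variance = ((n_s-1)*s_s^2 + (n_c-1)*s_c^2) / (n_s + n_c - 2) = 0.155869
Pooled SD = sqrt(0.155869) = 0.394802
Mean difference = 0.029714
|d| = |0.029714| / 0.394802 = 0.075

0.075


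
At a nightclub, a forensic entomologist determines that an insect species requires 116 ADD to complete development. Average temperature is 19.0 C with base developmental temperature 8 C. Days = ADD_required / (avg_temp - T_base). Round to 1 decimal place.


Insect development time:
Effective temperature = avg_temp - T_base = 19.0 - 8 = 11.0 C
Days = ADD / effective_temp = 116 / 11.0 = 10.5 days

10.5


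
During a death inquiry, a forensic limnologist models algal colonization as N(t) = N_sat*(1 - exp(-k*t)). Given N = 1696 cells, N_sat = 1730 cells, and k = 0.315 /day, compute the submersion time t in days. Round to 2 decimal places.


PMSI from diatom colonization curve:
N / N_sat = 1696 / 1730 = 0.980347
1 - N/N_sat = 0.019653
ln(1 - N/N_sat) = -3.929525
t = -ln(1 - N/N_sat) / k = -(-3.929525) / 0.315 = 12.47 days

12.47


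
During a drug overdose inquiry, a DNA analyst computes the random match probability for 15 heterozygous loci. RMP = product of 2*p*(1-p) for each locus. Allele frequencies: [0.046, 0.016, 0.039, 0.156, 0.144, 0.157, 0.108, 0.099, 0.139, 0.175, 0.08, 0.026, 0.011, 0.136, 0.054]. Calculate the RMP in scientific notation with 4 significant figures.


Computing RMP for 15 loci:
Locus 1: 2 * 0.046 * 0.954 = 0.087768
Locus 2: 2 * 0.016 * 0.984 = 0.031488
Locus 3: 2 * 0.039 * 0.961 = 0.074958
Locus 4: 2 * 0.156 * 0.844 = 0.263328
Locus 5: 2 * 0.144 * 0.856 = 0.246528
Locus 6: 2 * 0.157 * 0.843 = 0.264702
Locus 7: 2 * 0.108 * 0.892 = 0.192672
Locus 8: 2 * 0.099 * 0.901 = 0.178398
Locus 9: 2 * 0.139 * 0.861 = 0.239358
Locus 10: 2 * 0.175 * 0.825 = 0.28875
Locus 11: 2 * 0.08 * 0.92 = 0.1472
Locus 12: 2 * 0.026 * 0.974 = 0.050648
Locus 13: 2 * 0.011 * 0.989 = 0.021758
Locus 14: 2 * 0.136 * 0.864 = 0.235008
Locus 15: 2 * 0.054 * 0.946 = 0.102168
RMP = 3.294e-14

3.294e-14


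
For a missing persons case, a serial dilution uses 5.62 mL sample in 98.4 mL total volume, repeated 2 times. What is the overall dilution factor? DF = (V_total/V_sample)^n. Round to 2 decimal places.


Dilution factor calculation:
Single dilution = V_total / V_sample = 98.4 / 5.62 ≈ 17.508897
Number of dilutions = 2
Total DF = (98.4 / 5.62)^2 (full precision, rounded at the end) = 306.56

306.56


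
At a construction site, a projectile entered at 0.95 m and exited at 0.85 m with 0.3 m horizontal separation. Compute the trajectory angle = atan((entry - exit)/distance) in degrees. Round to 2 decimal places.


Bullet trajectory angle:
Height difference = 0.95 - 0.85 = 0.1 m
angle = atan(0.1 / 0.3)
angle = atan(0.333333)
angle = 18.43 degrees

18.43


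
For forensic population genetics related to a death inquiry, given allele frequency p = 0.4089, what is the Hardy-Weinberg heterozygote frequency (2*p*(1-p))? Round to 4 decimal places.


Hardy-Weinberg heterozygote frequency:
q = 1 - p = 1 - 0.4089 = 0.5911
2pq = 2 * 0.4089 * 0.5911 = 0.4834

0.4834


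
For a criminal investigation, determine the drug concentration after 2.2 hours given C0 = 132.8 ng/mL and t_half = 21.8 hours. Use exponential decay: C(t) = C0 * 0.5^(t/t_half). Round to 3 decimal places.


Drug concentration decay:
Number of half-lives = t / t_half = 2.2 / 21.8 = 0.100917
Decay factor = 0.5^0.100917 = 0.93244013
C(t) = 132.8 * 0.93244013 = 123.828 ng/mL

123.828


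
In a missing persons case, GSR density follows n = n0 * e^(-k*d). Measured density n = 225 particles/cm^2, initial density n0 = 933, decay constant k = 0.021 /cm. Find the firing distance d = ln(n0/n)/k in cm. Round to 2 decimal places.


GSR distance calculation:
n0/n = 933 / 225 = 4.146667
ln(n0/n) = 1.422305
d = 1.422305 / 0.021 = 67.73 cm

67.73


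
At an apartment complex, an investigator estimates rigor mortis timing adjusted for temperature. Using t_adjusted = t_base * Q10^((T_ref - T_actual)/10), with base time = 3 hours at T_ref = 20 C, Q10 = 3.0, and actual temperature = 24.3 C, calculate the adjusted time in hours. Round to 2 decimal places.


Rigor mortis time adjustment:
Exponent = (T_ref - T_actual) / 10 = (20 - 24.3) / 10 = -0.43
Q10 factor = 3.0^-0.43 = 0.6235
t_adjusted = 3 * 0.6235 = 1.87 hours

1.87


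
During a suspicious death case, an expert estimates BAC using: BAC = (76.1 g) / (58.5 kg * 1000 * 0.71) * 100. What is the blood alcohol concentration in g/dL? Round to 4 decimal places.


Applying the Widmark formula:
BAC = (dose_g / (body_wt * 1000 * r)) * 100
Denominator = 58.5 * 1000 * 0.71 = 41535
BAC = (76.1 / 41535) * 100
BAC = 0.1832 g/dL

0.1832


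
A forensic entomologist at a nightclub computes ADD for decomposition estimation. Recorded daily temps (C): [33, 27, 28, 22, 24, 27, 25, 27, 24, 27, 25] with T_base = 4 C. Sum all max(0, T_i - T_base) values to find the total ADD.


Computing ADD day by day:
Day 1: max(0, 33 - 4) = 29
Day 2: max(0, 27 - 4) = 23
Day 3: max(0, 28 - 4) = 24
Day 4: max(0, 22 - 4) = 18
Day 5: max(0, 24 - 4) = 20
Day 6: max(0, 27 - 4) = 23
Day 7: max(0, 25 - 4) = 21
Day 8: max(0, 27 - 4) = 23
Day 9: max(0, 24 - 4) = 20
Day 10: max(0, 27 - 4) = 23
Day 11: max(0, 25 - 4) = 21
Total ADD = 245

245


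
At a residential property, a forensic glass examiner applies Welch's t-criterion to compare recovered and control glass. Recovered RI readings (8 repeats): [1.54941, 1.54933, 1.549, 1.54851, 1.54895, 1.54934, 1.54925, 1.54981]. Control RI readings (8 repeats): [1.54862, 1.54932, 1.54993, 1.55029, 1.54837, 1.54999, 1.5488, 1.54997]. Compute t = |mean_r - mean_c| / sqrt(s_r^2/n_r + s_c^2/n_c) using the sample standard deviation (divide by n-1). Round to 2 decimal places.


Welch's t-criterion for glass RI comparison:
Recovered mean = sum / n_r = 12.3936 / 8 = 1.5492
Control mean = sum / n_c = 12.39529 / 8 = 1.5494112
Recovered sample variance s_r^2 = 1.47686e-07
Control sample variance s_c^2 = 5.40098e-07
Welch SE (unpooled) = sqrt(s_r^2/n_r + s_c^2/n_c) = sqrt(1.84607e-08 + 6.75123e-08) = sqrt(8.5973e-08) = 0.000293212
|mean_r - mean_c| = 0.00021125
t = 0.00021125 / 0.000293212 = 0.72

0.72


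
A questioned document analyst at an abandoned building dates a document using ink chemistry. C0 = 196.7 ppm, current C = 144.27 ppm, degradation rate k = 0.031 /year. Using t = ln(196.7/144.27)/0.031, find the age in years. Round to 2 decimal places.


Document age estimation:
C0/C = 196.7 / 144.27 = 1.363416
ln(C0/C) = 0.309993
t = 0.309993 / 0.031 = 10.00 years

10.00


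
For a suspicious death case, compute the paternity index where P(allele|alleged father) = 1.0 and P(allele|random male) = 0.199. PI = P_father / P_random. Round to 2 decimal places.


Paternity Index calculation:
PI = P(allele|father) / P(allele|random)
PI = 1.0 / 0.199
PI = 5.03

5.03


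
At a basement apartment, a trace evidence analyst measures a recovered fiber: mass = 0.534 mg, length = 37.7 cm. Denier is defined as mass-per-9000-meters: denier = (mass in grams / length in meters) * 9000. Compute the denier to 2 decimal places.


Denier calculation:
Mass in grams = 0.534 mg / 1000 = 0.000534 g
Length in meters = 37.7 cm / 100 = 0.377 m
Linear density = mass / length = 0.000534 / 0.377 = 0.00141645 g/m
Denier = (g/m) * 9000 = 0.00141645 * 9000 = 12.75

12.75


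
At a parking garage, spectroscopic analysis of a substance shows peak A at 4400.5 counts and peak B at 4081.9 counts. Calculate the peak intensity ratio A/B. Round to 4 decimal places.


Spectral peak ratio:
Peak A = 4400.5 counts
Peak B = 4081.9 counts
Ratio = 4400.5 / 4081.9 = 1.0781

1.0781


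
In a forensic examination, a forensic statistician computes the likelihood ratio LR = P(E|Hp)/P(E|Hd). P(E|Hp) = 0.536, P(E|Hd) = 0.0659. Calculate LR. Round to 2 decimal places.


Likelihood ratio calculation:
LR = P(E|Hp) / P(E|Hd)
LR = 0.536 / 0.0659
LR = 8.13

8.13


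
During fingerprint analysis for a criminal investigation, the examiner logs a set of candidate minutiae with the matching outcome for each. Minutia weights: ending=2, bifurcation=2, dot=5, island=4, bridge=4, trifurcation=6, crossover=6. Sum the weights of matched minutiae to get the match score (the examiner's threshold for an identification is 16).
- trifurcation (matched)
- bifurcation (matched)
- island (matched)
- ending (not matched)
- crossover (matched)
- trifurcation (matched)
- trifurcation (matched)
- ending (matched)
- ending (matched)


Weighted minutiae match score:
  trifurcation: matched, +6 (running total 6)
  bifurcation: matched, +2 (running total 8)
  island: matched, +4 (running total 12)
  ending: not matched, +0
  crossover: matched, +6 (running total 18)
  trifurcation: matched, +6 (running total 24)
  trifurcation: matched, +6 (running total 30)
  ending: matched, +2 (running total 32)
  ending: matched, +2 (running total 34)
Total score = 34
Threshold = 16; verdict = identification

34


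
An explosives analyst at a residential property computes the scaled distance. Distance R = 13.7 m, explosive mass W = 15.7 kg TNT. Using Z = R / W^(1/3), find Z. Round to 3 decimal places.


Scaled distance calculation:
W^(1/3) = 15.7^(1/3) = 2.503994
Z = R / W^(1/3) = 13.7 / 2.503994
Z = 5.471 m/kg^(1/3)

5.471


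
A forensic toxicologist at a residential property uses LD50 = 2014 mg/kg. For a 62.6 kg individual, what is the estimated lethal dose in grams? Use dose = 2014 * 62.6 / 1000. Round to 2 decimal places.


Lethal dose calculation:
Lethal dose = LD50 * body_weight / 1000
= 2014 * 62.6 / 1000
= 126076.4 / 1000
= 126.08 g

126.08


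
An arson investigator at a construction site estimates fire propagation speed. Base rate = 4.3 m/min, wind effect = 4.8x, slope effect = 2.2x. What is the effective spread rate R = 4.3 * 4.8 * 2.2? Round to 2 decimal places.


Fire spread rate calculation:
R = R0 * wind_factor * slope_factor
= 4.3 * 4.8 * 2.2
= 20.64 * 2.2
= 45.41 m/min

45.41


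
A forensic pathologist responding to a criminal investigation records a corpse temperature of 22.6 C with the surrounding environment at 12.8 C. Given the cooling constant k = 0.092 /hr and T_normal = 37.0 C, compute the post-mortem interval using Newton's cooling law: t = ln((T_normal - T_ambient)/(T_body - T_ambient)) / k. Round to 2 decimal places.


Using Newton's law of cooling:
t = ln((T_normal - T_ambient) / (T_body - T_ambient)) / k
T_normal - T_ambient = 24.2
T_body - T_ambient = 9.8
Ratio = 2.469388
ln(ratio) = 0.90397
t = 0.90397 / 0.092 = 9.83 hours

9.83


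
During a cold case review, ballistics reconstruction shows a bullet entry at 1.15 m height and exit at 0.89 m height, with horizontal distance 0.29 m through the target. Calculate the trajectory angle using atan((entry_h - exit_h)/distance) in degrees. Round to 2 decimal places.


Bullet trajectory angle:
Height difference = 1.15 - 0.89 = 0.26 m
angle = atan(0.26 / 0.29)
angle = atan(0.896552)
angle = 41.88 degrees

41.88


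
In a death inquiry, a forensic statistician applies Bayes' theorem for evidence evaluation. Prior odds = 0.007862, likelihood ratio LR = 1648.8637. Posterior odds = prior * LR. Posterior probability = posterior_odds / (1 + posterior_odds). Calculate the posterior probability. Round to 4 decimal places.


Bayesian evidence evaluation:
Posterior odds = prior_odds * LR = 0.007862 * 1648.8637 = 12.96337
Posterior probability = posterior_odds / (1 + posterior_odds)
= 12.96337 / (1 + 12.96337)
= 12.96337 / 13.96337
= 0.9284

0.9284


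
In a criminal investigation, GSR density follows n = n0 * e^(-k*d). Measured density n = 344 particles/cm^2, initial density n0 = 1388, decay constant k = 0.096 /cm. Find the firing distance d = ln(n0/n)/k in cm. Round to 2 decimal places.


GSR distance calculation:
n0/n = 1388 / 344 = 4.034884
ln(n0/n) = 1.394978
d = 1.394978 / 0.096 = 14.53 cm

14.53


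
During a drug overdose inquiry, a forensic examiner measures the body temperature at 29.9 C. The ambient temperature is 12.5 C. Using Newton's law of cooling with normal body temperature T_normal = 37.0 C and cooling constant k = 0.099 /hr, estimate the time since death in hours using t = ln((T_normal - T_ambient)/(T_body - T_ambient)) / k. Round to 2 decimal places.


Using Newton's law of cooling:
t = ln((T_normal - T_ambient) / (T_body - T_ambient)) / k
T_normal - T_ambient = 24.5
T_body - T_ambient = 17.4
Ratio = 1.408046
ln(ratio) = 0.342203
t = 0.342203 / 0.099 = 3.46 hours

3.46
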